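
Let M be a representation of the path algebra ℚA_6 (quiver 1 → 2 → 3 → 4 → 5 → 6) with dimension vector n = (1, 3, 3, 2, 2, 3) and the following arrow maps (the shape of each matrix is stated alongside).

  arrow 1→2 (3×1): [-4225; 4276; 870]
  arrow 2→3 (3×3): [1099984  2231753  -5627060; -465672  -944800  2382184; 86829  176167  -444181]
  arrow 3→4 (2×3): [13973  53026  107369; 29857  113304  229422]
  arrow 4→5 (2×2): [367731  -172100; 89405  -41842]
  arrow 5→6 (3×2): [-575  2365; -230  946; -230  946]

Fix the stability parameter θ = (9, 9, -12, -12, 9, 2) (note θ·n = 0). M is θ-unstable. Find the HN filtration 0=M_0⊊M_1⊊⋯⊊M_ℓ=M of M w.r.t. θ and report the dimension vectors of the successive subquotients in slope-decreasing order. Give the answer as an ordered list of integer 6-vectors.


Via rank(M_{q-1}∘⋯∘M_p): M ≅ I[1,5], I[2,2], I[2,6], I[3,3], I[6,6]^2.
μ_θ-semistable layers: μ^(1)=9; μ^(2)=11/2; μ^(3)=2; μ^(4)=-3/2; μ^(5)=-5; μ^(6)=-12

((0, 1, 0, 0, 1, 0); (0, 0, 0, 0, 1, 1); (0, 0, 0, 0, 0, 2); (1, 1, 1, 1, 0, 0); (0, 1, 1, 1, 0, 0); (0, 0, 1, 0, 0, 0))


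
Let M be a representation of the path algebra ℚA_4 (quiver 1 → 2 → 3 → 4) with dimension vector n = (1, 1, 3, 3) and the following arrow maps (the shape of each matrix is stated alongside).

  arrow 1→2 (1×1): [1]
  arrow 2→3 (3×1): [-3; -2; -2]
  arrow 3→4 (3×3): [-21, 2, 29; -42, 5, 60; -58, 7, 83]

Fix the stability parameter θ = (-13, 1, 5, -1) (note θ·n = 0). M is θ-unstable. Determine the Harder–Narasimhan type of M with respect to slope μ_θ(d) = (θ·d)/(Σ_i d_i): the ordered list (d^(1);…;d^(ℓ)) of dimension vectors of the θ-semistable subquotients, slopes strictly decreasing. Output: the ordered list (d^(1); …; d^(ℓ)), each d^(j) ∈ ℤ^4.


Barcode: M ≅ I[1,4], I[3,4]^2. HN layers by μ_θ (3 steps, strictly decreasing):
  μ^(1)=2; μ^(2)=1; μ^(3)=-13

((0, 0, 3, 3); (0, 1, 0, 0); (1, 0, 0, 0))


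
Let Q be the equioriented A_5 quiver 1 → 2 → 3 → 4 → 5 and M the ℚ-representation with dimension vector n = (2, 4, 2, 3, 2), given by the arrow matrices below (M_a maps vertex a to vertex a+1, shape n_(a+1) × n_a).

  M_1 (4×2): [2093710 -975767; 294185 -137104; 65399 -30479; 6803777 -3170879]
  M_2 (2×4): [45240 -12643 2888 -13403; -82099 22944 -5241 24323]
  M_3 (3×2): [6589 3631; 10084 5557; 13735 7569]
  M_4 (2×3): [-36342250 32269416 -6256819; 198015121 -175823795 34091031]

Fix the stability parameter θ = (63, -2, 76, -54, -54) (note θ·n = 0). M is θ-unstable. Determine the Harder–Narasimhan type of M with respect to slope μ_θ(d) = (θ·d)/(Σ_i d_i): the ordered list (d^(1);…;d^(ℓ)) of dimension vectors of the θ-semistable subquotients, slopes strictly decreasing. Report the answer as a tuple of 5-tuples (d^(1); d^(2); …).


Interval decomposition of M: I[1,5]^2, I[2,2]^2, I[4,4].
HN type (ℓ=3): μ^(1)=29/5; μ^(2)=-2; μ^(3)=-54

((2, 2, 2, 2, 2); (0, 2, 0, 0, 0); (0, 0, 0, 1, 0))


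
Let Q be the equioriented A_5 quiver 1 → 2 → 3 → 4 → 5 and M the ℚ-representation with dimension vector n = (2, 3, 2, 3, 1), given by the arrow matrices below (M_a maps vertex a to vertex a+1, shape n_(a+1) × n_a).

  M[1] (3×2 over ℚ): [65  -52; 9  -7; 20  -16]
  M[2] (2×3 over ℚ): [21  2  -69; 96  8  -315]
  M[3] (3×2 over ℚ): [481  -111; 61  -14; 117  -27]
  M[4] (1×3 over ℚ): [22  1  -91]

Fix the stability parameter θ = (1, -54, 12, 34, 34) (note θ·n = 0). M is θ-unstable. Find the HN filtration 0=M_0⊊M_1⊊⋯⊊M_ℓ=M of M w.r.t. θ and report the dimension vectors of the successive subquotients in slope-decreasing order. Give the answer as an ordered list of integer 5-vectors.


Interval decomposition of M: I[1,2], I[1,4], I[2,5], I[4,4].
HN type (ℓ=4): μ^(1)=34; μ^(2)=12; μ^(3)=-53/2; μ^(4)=-54

((0, 0, 0, 3, 1); (0, 0, 2, 0, 0); (2, 2, 0, 0, 0); (0, 1, 0, 0, 0))


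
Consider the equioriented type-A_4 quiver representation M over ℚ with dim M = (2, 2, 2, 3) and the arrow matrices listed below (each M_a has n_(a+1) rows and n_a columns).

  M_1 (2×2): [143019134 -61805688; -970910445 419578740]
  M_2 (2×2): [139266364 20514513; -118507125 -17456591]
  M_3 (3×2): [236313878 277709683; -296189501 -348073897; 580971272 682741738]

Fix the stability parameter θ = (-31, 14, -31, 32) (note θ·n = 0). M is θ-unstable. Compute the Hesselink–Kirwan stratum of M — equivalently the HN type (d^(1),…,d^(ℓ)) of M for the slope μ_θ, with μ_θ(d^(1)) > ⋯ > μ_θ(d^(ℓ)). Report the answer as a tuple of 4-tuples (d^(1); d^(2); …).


Via rank(M_{q-1}∘⋯∘M_p): M ≅ I[1,1], I[1,4], I[2,4], I[4,4].
μ_θ-semistable layers: μ^(1)=32; μ^(2)=-17/2; μ^(3)=-31

((0, 0, 0, 3); (0, 2, 2, 0); (2, 0, 0, 0))


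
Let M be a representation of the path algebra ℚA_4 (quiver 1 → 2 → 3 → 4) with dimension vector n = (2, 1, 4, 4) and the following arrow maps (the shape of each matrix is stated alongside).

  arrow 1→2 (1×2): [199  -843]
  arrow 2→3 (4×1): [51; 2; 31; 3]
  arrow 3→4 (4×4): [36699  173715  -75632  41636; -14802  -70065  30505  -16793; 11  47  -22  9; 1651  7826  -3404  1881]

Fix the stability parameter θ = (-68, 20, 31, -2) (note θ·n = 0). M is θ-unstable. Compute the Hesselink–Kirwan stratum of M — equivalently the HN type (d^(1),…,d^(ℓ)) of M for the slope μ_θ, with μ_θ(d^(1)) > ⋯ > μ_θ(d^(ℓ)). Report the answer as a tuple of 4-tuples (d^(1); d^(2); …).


Interval decomposition of M: I[1,1], I[1,4], I[3,4]^3.
HN type (ℓ=3): μ^(1)=49/3; μ^(2)=29/2; μ^(3)=-68

((0, 1, 1, 1); (0, 0, 3, 3); (2, 0, 0, 0))


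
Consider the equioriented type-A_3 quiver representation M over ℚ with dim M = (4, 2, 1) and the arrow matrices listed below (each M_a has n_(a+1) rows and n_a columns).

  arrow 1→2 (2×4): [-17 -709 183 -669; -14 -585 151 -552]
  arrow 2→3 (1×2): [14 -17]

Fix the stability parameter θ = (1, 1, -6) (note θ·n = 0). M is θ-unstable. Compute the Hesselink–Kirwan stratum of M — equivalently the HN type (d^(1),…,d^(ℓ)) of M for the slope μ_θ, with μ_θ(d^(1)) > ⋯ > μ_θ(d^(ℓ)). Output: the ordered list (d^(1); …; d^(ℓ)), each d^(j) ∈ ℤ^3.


Barcode: M ≅ I[1,1]^2, I[1,2], I[1,3]. HN layers by μ_θ (2 steps, strictly decreasing):
  μ^(1)=1; μ^(2)=-4/3

((3, 1, 0); (1, 1, 1))


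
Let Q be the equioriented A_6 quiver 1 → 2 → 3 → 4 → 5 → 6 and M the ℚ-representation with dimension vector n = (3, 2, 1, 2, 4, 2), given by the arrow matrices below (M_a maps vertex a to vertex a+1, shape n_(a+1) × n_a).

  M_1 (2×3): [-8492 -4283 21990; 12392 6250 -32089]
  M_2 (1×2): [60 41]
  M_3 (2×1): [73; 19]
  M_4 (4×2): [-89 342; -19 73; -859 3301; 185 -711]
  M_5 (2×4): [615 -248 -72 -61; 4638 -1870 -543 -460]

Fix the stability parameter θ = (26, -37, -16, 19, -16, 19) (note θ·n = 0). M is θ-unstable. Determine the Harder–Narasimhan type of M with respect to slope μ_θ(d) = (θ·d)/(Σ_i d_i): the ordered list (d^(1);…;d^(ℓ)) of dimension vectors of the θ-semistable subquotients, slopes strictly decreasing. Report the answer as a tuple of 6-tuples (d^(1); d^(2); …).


Interval decomposition of M: I[1,1], I[1,2], I[1,6], I[4,6], I[5,5]^2.
HN type (ℓ=6): μ^(1)=26; μ^(2)=19; μ^(3)=3/2; μ^(4)=-11/2; μ^(5)=-9; μ^(6)=-16

((1, 0, 0, 0, 0, 0); (0, 0, 0, 0, 0, 2); (0, 0, 0, 2, 2, 0); (1, 1, 0, 0, 0, 0); (1, 1, 1, 0, 0, 0); (0, 0, 0, 0, 2, 0))


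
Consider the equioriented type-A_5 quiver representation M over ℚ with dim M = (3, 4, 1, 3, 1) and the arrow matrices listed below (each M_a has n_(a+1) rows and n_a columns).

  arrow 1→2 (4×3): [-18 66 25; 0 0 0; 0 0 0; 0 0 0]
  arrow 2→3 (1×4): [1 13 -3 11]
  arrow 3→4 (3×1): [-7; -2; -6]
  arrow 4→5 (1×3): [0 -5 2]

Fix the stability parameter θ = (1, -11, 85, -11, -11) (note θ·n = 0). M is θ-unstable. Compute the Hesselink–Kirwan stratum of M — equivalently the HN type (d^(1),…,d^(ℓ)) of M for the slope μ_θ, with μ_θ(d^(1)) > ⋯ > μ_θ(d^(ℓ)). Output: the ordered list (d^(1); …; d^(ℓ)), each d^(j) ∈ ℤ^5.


Barcode: M ≅ I[1,1]^2, I[1,5], I[2,2]^3, I[4,4]^2. HN layers by μ_θ (4 steps, strictly decreasing):
  μ^(1)=21; μ^(2)=1; μ^(3)=-5; μ^(4)=-11

((0, 0, 1, 1, 1); (2, 0, 0, 0, 0); (1, 1, 0, 0, 0); (0, 3, 0, 2, 0))


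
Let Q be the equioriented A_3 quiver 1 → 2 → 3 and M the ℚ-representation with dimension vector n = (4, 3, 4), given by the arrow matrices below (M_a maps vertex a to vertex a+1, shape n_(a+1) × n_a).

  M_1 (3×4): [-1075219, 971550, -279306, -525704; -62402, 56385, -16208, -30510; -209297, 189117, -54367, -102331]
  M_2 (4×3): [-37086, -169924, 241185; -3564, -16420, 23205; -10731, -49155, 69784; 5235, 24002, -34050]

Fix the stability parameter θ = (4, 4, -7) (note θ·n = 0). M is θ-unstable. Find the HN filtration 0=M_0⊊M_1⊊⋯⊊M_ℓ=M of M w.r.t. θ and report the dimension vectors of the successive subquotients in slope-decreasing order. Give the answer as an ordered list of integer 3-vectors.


Barcode: M ≅ I[1,1], I[1,3]^3, I[3,3]. HN layers by μ_θ (3 steps, strictly decreasing):
  μ^(1)=4; μ^(2)=1/3; μ^(3)=-7

((1, 0, 0); (3, 3, 3); (0, 0, 1))


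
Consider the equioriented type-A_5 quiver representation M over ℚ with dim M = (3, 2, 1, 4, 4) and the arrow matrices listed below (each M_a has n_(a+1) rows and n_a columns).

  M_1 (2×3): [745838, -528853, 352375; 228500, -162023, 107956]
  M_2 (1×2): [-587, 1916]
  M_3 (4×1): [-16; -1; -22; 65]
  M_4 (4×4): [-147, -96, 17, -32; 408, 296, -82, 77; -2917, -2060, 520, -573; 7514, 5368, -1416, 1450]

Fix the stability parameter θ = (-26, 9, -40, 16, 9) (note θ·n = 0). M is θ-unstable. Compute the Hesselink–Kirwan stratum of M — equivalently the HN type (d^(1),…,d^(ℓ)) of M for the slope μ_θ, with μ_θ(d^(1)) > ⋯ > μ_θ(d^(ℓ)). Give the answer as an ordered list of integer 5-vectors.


Barcode: M ≅ I[1,1], I[1,2], I[1,5], I[4,4], I[4,5]^2, I[5,5]. HN layers by μ_θ (5 steps, strictly decreasing):
  μ^(1)=16; μ^(2)=25/2; μ^(3)=9; μ^(4)=-31/2; μ^(5)=-26

((0, 0, 0, 1, 0); (0, 0, 0, 3, 3); (0, 1, 0, 0, 1); (0, 1, 1, 0, 0); (3, 0, 0, 0, 0))


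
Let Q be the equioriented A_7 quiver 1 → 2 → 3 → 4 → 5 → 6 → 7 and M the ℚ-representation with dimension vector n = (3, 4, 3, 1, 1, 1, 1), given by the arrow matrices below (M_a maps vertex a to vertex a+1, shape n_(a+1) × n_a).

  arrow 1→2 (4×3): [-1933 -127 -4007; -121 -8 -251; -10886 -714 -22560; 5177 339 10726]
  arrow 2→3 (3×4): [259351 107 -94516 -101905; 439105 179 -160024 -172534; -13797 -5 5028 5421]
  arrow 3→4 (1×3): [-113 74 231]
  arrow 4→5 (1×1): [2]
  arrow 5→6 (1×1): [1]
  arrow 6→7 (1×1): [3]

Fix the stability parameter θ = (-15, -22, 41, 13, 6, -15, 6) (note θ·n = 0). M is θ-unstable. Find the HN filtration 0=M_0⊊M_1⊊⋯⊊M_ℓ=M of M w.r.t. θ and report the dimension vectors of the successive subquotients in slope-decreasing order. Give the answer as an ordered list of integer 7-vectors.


Barcode: M ≅ I[1,2], I[1,3]^2, I[2,2], I[3,7]. HN layers by μ_θ (4 steps, strictly decreasing):
  μ^(1)=41; μ^(2)=51/5; μ^(3)=-37/2; μ^(4)=-22

((0, 0, 2, 0, 0, 0, 0); (0, 0, 1, 1, 1, 1, 1); (3, 3, 0, 0, 0, 0, 0); (0, 1, 0, 0, 0, 0, 0))


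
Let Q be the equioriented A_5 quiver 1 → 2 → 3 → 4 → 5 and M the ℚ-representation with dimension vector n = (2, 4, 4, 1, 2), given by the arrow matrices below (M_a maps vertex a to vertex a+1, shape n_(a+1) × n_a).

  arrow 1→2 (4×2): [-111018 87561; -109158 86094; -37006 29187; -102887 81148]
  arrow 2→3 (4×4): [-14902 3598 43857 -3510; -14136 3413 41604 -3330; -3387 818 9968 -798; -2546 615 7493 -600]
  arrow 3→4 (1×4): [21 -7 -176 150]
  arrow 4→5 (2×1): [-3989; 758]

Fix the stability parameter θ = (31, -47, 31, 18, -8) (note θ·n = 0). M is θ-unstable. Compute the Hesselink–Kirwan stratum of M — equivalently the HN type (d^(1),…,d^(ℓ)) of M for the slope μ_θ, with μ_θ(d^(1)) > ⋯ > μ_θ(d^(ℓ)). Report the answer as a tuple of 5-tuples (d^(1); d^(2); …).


Via rank(M_{q-1}∘⋯∘M_p): M ≅ I[1,2], I[1,5], I[2,3]^2, I[3,3], I[5,5].
μ_θ-semistable layers: μ^(1)=31; μ^(2)=41/3; μ^(3)=-8; μ^(4)=-47

((0, 0, 3, 0, 0); (0, 0, 1, 1, 1); (2, 2, 0, 0, 1); (0, 2, 0, 0, 0))


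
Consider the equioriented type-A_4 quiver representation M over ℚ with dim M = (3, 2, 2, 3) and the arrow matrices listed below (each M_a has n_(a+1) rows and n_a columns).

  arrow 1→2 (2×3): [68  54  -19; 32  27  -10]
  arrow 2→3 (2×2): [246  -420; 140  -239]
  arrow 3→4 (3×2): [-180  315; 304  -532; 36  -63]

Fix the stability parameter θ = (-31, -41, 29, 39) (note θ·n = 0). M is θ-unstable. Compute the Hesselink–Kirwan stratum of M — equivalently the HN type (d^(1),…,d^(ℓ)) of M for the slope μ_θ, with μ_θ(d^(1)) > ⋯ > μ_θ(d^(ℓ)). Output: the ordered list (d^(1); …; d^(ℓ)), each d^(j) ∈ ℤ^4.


Barcode: M ≅ I[1,1], I[1,3], I[1,4], I[4,4]^2. HN layers by μ_θ (4 steps, strictly decreasing):
  μ^(1)=39; μ^(2)=29; μ^(3)=-31; μ^(4)=-36

((0, 0, 0, 3); (0, 0, 2, 0); (1, 0, 0, 0); (2, 2, 0, 0))


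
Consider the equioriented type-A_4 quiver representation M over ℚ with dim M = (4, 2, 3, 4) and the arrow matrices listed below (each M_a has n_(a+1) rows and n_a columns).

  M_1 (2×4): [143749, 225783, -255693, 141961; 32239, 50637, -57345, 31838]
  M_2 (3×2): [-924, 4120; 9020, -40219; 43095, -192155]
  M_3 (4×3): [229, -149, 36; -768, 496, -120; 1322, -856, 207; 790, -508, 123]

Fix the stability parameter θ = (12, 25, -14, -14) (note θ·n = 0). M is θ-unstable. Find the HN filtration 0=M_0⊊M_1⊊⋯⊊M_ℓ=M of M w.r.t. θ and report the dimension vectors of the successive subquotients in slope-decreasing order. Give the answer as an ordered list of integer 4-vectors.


Via rank(M_{q-1}∘⋯∘M_p): M ≅ I[1,1]^2, I[1,4]^2, I[3,3], I[4,4]^2.
μ_θ-semistable layers: μ^(1)=12; μ^(2)=9/4; μ^(3)=-14

((2, 0, 0, 0); (2, 2, 2, 2); (0, 0, 1, 2))


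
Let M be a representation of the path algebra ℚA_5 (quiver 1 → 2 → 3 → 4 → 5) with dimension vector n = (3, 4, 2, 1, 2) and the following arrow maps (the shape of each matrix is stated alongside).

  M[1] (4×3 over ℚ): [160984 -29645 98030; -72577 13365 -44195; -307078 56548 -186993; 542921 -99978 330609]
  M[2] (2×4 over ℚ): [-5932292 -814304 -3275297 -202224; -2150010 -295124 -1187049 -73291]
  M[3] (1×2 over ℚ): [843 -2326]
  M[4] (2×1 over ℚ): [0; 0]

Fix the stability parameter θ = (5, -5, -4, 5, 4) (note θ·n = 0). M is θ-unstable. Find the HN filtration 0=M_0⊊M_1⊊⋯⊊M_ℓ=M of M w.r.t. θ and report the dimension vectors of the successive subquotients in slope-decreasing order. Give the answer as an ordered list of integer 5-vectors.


Via rank(M_{q-1}∘⋯∘M_p): M ≅ I[1,2], I[1,3], I[1,4], I[2,2], I[5,5]^2.
μ_θ-semistable layers: μ^(1)=5; μ^(2)=4; μ^(3)=0; μ^(4)=-4/3; μ^(5)=-5

((0, 0, 0, 1, 0); (0, 0, 0, 0, 2); (1, 1, 0, 0, 0); (2, 2, 2, 0, 0); (0, 1, 0, 0, 0))


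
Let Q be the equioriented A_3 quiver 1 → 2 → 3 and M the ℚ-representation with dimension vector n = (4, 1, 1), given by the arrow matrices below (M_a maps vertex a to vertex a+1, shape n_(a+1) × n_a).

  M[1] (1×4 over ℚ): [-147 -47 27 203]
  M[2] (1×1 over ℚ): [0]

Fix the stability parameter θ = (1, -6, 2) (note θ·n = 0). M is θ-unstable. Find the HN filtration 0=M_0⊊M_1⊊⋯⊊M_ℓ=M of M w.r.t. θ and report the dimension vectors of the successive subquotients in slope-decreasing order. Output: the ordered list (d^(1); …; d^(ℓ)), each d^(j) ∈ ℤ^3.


Interval decomposition of M: I[1,1]^3, I[1,2], I[3,3].
HN type (ℓ=3): μ^(1)=2; μ^(2)=1; μ^(3)=-5/2

((0, 0, 1); (3, 0, 0); (1, 1, 0))


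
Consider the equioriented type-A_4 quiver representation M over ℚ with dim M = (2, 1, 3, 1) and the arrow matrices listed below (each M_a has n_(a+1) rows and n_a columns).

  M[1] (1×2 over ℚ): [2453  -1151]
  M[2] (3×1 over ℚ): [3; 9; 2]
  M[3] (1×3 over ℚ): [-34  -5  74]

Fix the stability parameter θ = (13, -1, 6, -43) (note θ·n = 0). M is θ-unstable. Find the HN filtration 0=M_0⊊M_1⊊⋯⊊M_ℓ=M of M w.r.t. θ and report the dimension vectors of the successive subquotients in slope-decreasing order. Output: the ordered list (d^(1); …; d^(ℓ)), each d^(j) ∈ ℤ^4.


Barcode: M ≅ I[1,1], I[1,4], I[3,3]^2. HN layers by μ_θ (3 steps, strictly decreasing):
  μ^(1)=13; μ^(2)=6; μ^(3)=-25/4

((1, 0, 0, 0); (0, 0, 2, 0); (1, 1, 1, 1))


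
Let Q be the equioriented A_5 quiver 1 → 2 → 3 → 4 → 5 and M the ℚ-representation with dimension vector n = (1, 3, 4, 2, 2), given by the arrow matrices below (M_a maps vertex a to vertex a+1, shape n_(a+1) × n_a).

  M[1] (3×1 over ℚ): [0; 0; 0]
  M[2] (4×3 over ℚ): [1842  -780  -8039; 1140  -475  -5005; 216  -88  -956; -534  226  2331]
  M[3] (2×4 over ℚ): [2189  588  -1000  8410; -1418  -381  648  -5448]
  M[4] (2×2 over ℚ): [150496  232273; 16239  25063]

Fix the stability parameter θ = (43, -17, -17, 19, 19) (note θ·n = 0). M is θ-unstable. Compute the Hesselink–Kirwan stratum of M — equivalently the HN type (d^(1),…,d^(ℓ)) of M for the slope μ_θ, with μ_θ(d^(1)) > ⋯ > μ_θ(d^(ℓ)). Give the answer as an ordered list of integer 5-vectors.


Barcode: M ≅ I[1,1], I[2,2], I[2,5]^2, I[3,3]^2. HN layers by μ_θ (3 steps, strictly decreasing):
  μ^(1)=43; μ^(2)=19; μ^(3)=-17

((1, 0, 0, 0, 0); (0, 0, 0, 2, 2); (0, 3, 4, 0, 0))


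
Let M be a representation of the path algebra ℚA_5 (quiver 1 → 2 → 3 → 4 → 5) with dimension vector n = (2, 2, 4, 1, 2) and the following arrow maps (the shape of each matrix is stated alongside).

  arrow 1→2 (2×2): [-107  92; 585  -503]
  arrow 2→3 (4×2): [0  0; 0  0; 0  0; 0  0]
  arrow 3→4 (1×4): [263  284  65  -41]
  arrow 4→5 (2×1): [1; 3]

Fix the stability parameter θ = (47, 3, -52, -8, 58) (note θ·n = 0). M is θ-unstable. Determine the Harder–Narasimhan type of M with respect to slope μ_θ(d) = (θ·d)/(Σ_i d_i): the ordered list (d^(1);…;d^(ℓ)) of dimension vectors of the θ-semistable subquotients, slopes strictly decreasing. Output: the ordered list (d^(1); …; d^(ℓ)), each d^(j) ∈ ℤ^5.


Via rank(M_{q-1}∘⋯∘M_p): M ≅ I[1,2]^2, I[3,3]^3, I[3,5], I[5,5].
μ_θ-semistable layers: μ^(1)=58; μ^(2)=25; μ^(3)=-8; μ^(4)=-52

((0, 0, 0, 0, 2); (2, 2, 0, 0, 0); (0, 0, 0, 1, 0); (0, 0, 4, 0, 0))


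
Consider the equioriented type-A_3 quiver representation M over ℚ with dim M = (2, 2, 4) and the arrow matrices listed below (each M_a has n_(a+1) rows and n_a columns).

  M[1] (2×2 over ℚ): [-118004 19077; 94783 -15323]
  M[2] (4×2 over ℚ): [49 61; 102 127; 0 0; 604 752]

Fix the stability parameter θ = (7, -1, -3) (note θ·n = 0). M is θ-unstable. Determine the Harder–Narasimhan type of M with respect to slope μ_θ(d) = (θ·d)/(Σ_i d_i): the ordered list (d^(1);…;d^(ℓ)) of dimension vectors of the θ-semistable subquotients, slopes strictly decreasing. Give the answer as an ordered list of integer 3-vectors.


Via rank(M_{q-1}∘⋯∘M_p): M ≅ I[1,3]^2, I[3,3]^2.
μ_θ-semistable layers: μ^(1)=1; μ^(2)=-3

((2, 2, 2); (0, 0, 2))


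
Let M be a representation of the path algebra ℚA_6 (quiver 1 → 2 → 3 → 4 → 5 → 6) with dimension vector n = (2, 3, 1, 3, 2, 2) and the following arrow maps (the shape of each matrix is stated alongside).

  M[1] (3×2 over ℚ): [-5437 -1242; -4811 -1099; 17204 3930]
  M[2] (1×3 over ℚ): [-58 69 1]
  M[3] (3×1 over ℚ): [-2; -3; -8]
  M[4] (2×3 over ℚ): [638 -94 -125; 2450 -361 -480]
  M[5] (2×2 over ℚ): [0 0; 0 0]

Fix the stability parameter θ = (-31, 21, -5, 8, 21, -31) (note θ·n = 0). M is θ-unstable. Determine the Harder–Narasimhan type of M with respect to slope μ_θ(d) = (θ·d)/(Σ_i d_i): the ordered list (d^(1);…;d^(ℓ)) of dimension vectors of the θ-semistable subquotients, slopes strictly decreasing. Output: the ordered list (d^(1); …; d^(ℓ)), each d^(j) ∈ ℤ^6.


Interval decomposition of M: I[1,2], I[1,5], I[2,2], I[4,4], I[4,5], I[6,6]^2.
HN type (ℓ=3): μ^(1)=21; μ^(2)=8; μ^(3)=-31

((0, 2, 0, 0, 2, 0); (0, 1, 1, 3, 0, 0); (2, 0, 0, 0, 0, 2))


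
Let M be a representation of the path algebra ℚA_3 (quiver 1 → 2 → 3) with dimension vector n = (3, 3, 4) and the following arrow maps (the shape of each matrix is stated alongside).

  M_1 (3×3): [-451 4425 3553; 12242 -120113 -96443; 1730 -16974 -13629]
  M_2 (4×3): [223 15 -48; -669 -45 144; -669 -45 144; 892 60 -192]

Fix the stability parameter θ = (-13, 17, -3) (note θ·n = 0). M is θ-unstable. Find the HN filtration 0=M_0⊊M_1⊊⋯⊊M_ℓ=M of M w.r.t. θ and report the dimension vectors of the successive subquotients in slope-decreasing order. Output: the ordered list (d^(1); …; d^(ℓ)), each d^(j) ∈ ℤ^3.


Barcode: M ≅ I[1,2]^2, I[1,3], I[3,3]^3. HN layers by μ_θ (4 steps, strictly decreasing):
  μ^(1)=17; μ^(2)=7; μ^(3)=-3; μ^(4)=-13

((0, 2, 0); (0, 1, 1); (0, 0, 3); (3, 0, 0))


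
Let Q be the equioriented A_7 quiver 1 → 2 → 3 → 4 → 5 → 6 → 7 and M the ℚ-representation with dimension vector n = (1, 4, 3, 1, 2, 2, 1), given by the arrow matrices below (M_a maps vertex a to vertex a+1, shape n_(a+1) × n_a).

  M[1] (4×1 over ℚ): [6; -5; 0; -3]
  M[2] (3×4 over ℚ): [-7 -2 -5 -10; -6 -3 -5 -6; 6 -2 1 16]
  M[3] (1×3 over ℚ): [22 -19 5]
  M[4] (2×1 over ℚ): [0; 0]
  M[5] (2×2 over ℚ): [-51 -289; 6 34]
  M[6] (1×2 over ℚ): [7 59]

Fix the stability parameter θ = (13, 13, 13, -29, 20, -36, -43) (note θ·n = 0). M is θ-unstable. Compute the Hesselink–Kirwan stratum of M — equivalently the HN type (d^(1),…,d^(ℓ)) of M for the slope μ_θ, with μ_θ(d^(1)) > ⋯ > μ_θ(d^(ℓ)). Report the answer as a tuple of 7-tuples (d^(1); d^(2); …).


Via rank(M_{q-1}∘⋯∘M_p): M ≅ I[1,4], I[2,2], I[2,3]^2, I[5,5], I[5,7], I[6,6].
μ_θ-semistable layers: μ^(1)=20; μ^(2)=13; μ^(3)=5/2; μ^(4)=-59/3; μ^(5)=-36

((0, 0, 0, 0, 1, 0, 0); (0, 3, 2, 0, 0, 0, 0); (1, 1, 1, 1, 0, 0, 0); (0, 0, 0, 0, 1, 1, 1); (0, 0, 0, 0, 0, 1, 0))


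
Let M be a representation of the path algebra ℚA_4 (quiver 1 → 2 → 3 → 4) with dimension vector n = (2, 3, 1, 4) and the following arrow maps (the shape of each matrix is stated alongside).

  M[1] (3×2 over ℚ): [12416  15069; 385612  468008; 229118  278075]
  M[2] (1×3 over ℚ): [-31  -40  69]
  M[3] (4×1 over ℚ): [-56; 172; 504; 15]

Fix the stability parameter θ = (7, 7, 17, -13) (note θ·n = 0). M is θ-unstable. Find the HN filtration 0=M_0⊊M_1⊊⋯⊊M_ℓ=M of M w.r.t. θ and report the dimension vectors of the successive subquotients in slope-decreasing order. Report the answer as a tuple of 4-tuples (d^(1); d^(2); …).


Via rank(M_{q-1}∘⋯∘M_p): M ≅ I[1,2], I[1,4], I[2,2], I[4,4]^3.
μ_θ-semistable layers: μ^(1)=7; μ^(2)=9/2; μ^(3)=-13

((1, 2, 0, 0); (1, 1, 1, 1); (0, 0, 0, 3))


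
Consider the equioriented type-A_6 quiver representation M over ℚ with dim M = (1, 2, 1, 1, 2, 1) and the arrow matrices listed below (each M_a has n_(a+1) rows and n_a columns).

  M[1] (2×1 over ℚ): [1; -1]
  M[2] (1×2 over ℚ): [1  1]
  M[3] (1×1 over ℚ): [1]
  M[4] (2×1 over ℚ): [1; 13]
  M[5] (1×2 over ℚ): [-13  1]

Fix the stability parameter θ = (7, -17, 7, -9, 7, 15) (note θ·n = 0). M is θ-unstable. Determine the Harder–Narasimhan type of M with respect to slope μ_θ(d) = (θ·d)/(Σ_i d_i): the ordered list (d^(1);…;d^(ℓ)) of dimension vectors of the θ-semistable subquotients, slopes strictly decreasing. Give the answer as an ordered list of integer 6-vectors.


Barcode: M ≅ I[1,2], I[2,5], I[5,6]. HN layers by μ_θ (5 steps, strictly decreasing):
  μ^(1)=15; μ^(2)=7; μ^(3)=-1; μ^(4)=-5; μ^(5)=-17

((0, 0, 0, 0, 0, 1); (0, 0, 0, 0, 2, 0); (0, 0, 1, 1, 0, 0); (1, 1, 0, 0, 0, 0); (0, 1, 0, 0, 0, 0))


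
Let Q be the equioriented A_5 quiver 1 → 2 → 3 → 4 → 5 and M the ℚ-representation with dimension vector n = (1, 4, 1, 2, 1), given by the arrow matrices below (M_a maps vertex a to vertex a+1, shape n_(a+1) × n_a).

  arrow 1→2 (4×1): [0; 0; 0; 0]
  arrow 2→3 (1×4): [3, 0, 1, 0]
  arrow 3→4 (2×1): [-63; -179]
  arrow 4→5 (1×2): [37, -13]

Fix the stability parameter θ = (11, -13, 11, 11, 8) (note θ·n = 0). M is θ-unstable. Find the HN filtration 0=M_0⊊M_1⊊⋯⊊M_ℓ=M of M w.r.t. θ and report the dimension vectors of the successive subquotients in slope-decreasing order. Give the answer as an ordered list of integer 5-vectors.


Barcode: M ≅ I[1,1], I[2,2]^3, I[2,5], I[4,4]. HN layers by μ_θ (3 steps, strictly decreasing):
  μ^(1)=11; μ^(2)=10; μ^(3)=-13

((1, 0, 0, 1, 0); (0, 0, 1, 1, 1); (0, 4, 0, 0, 0))


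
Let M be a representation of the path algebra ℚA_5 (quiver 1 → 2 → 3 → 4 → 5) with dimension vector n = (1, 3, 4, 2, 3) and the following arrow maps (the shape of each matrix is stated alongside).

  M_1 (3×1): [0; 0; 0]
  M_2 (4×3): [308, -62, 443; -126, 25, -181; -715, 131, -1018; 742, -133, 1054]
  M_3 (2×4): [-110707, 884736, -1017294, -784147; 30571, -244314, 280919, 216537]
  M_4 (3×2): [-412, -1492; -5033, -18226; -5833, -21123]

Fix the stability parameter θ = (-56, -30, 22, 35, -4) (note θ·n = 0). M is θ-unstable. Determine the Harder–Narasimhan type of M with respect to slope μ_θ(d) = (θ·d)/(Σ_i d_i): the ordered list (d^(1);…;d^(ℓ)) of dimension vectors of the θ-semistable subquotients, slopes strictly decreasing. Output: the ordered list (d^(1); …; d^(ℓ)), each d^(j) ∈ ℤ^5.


Interval decomposition of M: I[1,1], I[2,3], I[2,5]^2, I[3,3], I[5,5].
HN type (ℓ=5): μ^(1)=22; μ^(2)=53/3; μ^(3)=-4; μ^(4)=-30; μ^(5)=-56

((0, 0, 2, 0, 0); (0, 0, 2, 2, 2); (0, 0, 0, 0, 1); (0, 3, 0, 0, 0); (1, 0, 0, 0, 0))


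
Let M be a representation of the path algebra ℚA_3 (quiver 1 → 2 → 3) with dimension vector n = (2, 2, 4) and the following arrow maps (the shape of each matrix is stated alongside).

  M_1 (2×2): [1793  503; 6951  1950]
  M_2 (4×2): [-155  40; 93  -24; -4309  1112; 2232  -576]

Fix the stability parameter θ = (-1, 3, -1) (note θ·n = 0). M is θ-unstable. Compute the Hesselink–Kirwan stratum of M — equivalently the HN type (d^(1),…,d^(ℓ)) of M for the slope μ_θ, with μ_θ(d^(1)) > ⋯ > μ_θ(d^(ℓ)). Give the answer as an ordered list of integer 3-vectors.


Interval decomposition of M: I[1,2], I[1,3], I[3,3]^3.
HN type (ℓ=3): μ^(1)=3; μ^(2)=1; μ^(3)=-1

((0, 1, 0); (0, 1, 1); (2, 0, 3))


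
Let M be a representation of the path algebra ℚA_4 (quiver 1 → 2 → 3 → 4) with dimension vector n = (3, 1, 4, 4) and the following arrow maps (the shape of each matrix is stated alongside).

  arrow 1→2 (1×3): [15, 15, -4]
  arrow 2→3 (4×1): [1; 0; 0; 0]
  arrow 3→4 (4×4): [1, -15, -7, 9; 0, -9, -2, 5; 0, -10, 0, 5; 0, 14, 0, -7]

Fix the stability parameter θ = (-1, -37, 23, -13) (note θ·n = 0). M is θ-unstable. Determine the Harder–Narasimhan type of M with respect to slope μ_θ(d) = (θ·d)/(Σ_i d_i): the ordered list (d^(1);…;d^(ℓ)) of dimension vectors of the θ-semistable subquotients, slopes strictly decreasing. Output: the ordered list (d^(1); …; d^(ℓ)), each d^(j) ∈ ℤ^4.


Barcode: M ≅ I[1,1]^2, I[1,4], I[3,3], I[3,4]^2, I[4,4]. HN layers by μ_θ (5 steps, strictly decreasing):
  μ^(1)=23; μ^(2)=5; μ^(3)=-1; μ^(4)=-13; μ^(5)=-19

((0, 0, 1, 0); (0, 0, 3, 3); (2, 0, 0, 0); (0, 0, 0, 1); (1, 1, 0, 0))


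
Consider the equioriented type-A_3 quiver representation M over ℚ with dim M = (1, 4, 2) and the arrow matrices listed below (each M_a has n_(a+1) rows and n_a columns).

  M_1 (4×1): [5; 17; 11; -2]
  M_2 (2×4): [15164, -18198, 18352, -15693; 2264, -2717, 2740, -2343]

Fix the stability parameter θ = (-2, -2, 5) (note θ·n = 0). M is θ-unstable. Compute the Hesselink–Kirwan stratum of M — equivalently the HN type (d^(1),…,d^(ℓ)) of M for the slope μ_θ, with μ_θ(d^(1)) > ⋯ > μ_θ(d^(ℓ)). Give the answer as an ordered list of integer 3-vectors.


Barcode: M ≅ I[1,3], I[2,2]^2, I[2,3]. HN layers by μ_θ (2 steps, strictly decreasing):
  μ^(1)=5; μ^(2)=-2

((0, 0, 2); (1, 4, 0))


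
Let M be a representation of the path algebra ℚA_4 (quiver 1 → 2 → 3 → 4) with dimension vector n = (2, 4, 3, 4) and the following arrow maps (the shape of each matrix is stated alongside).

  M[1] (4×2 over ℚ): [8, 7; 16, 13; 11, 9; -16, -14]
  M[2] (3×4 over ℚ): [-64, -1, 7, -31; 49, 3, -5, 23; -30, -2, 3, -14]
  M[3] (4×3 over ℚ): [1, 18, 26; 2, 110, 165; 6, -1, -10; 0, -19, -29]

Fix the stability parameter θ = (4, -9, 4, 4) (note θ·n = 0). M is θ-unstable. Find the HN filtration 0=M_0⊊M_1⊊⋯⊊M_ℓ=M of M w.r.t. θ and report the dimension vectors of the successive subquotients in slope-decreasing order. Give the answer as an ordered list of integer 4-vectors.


Barcode: M ≅ I[1,4]^2, I[2,2], I[2,4], I[4,4]. HN layers by μ_θ (3 steps, strictly decreasing):
  μ^(1)=4; μ^(2)=-5/2; μ^(3)=-9

((0, 0, 3, 4); (2, 2, 0, 0); (0, 2, 0, 0))


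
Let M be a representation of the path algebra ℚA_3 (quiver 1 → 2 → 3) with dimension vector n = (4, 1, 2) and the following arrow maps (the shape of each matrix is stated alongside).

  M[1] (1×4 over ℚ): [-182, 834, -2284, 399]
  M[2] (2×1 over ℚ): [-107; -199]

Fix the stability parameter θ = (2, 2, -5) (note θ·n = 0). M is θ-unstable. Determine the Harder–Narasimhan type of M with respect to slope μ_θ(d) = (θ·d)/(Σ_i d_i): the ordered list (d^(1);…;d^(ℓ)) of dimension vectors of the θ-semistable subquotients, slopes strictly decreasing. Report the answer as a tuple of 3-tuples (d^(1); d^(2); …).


Interval decomposition of M: I[1,1]^3, I[1,3], I[3,3].
HN type (ℓ=3): μ^(1)=2; μ^(2)=-1/3; μ^(3)=-5

((3, 0, 0); (1, 1, 1); (0, 0, 1))


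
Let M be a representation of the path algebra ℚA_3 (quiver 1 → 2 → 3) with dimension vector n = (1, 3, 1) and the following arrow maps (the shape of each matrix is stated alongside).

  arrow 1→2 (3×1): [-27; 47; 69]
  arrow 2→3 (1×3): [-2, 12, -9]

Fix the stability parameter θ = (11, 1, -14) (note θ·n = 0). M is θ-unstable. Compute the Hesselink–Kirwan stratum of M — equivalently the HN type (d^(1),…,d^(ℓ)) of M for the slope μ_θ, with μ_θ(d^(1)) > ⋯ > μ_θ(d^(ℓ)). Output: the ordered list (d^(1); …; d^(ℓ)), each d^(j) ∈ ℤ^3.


Barcode: M ≅ I[1,3], I[2,2]^2. HN layers by μ_θ (2 steps, strictly decreasing):
  μ^(1)=1; μ^(2)=-2/3

((0, 2, 0); (1, 1, 1))


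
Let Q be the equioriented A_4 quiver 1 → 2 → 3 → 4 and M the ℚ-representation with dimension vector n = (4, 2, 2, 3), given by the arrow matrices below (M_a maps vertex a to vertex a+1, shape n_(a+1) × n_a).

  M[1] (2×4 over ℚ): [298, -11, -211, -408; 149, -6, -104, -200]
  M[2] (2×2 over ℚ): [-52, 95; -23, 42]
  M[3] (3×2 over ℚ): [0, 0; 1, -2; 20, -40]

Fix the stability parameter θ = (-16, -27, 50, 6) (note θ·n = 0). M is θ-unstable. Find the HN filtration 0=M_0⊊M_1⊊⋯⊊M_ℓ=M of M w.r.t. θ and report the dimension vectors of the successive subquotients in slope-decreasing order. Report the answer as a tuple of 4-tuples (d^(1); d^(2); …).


Barcode: M ≅ I[1,1]^2, I[1,3], I[1,4], I[4,4]^2. HN layers by μ_θ (5 steps, strictly decreasing):
  μ^(1)=50; μ^(2)=28; μ^(3)=6; μ^(4)=-16; μ^(5)=-43/2

((0, 0, 1, 0); (0, 0, 1, 1); (0, 0, 0, 2); (2, 0, 0, 0); (2, 2, 0, 0))


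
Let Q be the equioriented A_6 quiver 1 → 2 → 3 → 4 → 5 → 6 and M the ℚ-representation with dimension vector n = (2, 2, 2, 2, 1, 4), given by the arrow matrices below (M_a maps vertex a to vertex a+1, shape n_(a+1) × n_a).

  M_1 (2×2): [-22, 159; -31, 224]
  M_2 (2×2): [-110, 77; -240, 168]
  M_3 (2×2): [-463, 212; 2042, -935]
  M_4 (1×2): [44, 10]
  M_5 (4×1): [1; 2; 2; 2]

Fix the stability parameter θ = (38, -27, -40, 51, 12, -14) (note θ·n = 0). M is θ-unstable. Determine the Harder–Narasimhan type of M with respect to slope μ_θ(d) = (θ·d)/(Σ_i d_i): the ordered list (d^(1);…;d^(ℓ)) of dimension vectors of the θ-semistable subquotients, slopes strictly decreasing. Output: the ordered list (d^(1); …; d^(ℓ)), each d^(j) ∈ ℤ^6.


Interval decomposition of M: I[1,2], I[1,4], I[3,6], I[6,6]^3.
HN type (ℓ=6): μ^(1)=51; μ^(2)=49/3; μ^(3)=11/2; μ^(4)=-29/3; μ^(5)=-14; μ^(6)=-40

((0, 0, 0, 1, 0, 0); (0, 0, 0, 1, 1, 1); (1, 1, 0, 0, 0, 0); (1, 1, 1, 0, 0, 0); (0, 0, 0, 0, 0, 3); (0, 0, 1, 0, 0, 0))


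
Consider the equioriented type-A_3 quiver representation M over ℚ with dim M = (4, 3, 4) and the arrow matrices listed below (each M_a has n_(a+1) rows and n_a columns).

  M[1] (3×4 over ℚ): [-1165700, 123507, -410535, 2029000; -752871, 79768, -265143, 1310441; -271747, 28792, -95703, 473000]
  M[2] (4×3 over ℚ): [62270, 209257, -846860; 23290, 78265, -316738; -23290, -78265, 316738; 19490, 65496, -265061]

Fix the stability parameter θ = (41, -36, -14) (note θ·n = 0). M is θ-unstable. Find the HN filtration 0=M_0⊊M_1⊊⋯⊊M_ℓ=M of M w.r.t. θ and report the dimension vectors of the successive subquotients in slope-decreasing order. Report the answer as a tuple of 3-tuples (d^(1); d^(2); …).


Interval decomposition of M: I[1,1], I[1,2], I[1,3]^2, I[3,3]^2.
HN type (ℓ=4): μ^(1)=41; μ^(2)=5/2; μ^(3)=-3; μ^(4)=-14

((1, 0, 0); (1, 1, 0); (2, 2, 2); (0, 0, 2))


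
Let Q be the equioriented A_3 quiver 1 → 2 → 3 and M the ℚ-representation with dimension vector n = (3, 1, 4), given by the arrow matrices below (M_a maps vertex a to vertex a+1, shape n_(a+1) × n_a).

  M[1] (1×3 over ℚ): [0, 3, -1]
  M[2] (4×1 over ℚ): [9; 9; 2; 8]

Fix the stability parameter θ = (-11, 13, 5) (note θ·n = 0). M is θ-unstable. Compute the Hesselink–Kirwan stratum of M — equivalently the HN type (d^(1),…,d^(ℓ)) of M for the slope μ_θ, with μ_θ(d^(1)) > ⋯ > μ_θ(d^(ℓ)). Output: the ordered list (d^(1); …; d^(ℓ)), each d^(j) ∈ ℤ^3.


Barcode: M ≅ I[1,1]^2, I[1,3], I[3,3]^3. HN layers by μ_θ (3 steps, strictly decreasing):
  μ^(1)=9; μ^(2)=5; μ^(3)=-11

((0, 1, 1); (0, 0, 3); (3, 0, 0))


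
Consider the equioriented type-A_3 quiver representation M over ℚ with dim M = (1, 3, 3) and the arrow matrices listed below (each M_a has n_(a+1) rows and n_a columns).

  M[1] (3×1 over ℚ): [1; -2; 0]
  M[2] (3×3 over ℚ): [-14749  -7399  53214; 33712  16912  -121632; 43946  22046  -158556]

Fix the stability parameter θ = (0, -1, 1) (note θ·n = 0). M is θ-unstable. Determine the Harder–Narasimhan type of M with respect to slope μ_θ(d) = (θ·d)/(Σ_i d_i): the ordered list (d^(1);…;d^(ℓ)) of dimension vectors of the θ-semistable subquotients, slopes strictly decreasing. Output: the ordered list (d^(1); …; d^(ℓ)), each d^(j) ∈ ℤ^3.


Interval decomposition of M: I[1,3], I[2,2]^2, I[3,3]^2.
HN type (ℓ=3): μ^(1)=1; μ^(2)=-1/2; μ^(3)=-1

((0, 0, 3); (1, 1, 0); (0, 2, 0))


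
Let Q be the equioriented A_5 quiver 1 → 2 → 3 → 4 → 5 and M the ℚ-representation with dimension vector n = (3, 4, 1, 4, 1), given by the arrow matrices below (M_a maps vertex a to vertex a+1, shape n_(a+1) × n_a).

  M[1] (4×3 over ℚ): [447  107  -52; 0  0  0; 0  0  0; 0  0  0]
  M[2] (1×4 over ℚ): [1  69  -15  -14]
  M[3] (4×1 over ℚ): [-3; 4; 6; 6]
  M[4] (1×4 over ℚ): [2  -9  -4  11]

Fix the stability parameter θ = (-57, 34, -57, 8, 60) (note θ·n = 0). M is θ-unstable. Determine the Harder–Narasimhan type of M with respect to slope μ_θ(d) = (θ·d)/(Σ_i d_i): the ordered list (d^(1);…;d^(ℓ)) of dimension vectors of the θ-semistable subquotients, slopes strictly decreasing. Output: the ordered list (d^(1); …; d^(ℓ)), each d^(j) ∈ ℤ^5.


Interval decomposition of M: I[1,1]^2, I[1,4], I[2,2]^3, I[4,4]^2, I[4,5].
HN type (ℓ=5): μ^(1)=60; μ^(2)=34; μ^(3)=8; μ^(4)=-23/2; μ^(5)=-57

((0, 0, 0, 0, 1); (0, 3, 0, 0, 0); (0, 0, 0, 4, 0); (0, 1, 1, 0, 0); (3, 0, 0, 0, 0))


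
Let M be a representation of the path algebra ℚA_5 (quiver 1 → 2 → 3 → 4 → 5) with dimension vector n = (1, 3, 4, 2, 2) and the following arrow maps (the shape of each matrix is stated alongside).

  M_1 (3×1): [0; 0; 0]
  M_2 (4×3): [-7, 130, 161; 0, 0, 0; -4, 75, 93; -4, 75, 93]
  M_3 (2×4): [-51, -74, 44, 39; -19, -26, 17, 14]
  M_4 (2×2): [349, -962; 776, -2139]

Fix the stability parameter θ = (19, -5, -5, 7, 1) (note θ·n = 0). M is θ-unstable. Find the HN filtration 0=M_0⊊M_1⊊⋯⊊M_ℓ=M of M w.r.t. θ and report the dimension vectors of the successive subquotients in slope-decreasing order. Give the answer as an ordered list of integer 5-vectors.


Barcode: M ≅ I[1,1], I[2,2], I[2,5]^2, I[3,3]^2. HN layers by μ_θ (3 steps, strictly decreasing):
  μ^(1)=19; μ^(2)=4; μ^(3)=-5

((1, 0, 0, 0, 0); (0, 0, 0, 2, 2); (0, 3, 4, 0, 0))


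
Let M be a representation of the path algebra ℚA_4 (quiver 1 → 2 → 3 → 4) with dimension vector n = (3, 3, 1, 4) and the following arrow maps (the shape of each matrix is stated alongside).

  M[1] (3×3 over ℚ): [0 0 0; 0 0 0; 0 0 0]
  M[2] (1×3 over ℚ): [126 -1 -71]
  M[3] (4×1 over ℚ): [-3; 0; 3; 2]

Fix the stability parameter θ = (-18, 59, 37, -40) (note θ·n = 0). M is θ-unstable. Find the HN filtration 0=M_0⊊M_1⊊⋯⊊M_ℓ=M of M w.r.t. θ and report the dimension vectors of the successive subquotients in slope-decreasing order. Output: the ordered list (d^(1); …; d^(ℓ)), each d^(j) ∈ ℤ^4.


Barcode: M ≅ I[1,1]^3, I[2,2]^2, I[2,4], I[4,4]^3. HN layers by μ_θ (4 steps, strictly decreasing):
  μ^(1)=59; μ^(2)=56/3; μ^(3)=-18; μ^(4)=-40

((0, 2, 0, 0); (0, 1, 1, 1); (3, 0, 0, 0); (0, 0, 0, 3))


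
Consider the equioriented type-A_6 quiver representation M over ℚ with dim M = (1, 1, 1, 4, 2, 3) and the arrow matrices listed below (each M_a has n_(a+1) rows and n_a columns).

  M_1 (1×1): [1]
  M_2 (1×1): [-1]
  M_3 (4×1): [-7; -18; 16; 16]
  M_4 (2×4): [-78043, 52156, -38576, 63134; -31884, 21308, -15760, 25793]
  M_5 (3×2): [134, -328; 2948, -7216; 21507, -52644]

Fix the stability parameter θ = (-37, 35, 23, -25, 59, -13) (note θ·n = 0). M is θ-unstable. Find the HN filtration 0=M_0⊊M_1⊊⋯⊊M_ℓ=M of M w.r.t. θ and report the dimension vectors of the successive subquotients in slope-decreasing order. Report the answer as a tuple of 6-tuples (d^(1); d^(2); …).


Via rank(M_{q-1}∘⋯∘M_p): M ≅ I[1,6], I[4,4]^2, I[4,5], I[6,6]^2.
μ_θ-semistable layers: μ^(1)=59; μ^(2)=23; μ^(3)=11; μ^(4)=-13; μ^(5)=-25; μ^(6)=-37

((0, 0, 0, 0, 1, 0); (0, 0, 0, 0, 1, 1); (0, 1, 1, 1, 0, 0); (0, 0, 0, 0, 0, 2); (0, 0, 0, 3, 0, 0); (1, 0, 0, 0, 0, 0))


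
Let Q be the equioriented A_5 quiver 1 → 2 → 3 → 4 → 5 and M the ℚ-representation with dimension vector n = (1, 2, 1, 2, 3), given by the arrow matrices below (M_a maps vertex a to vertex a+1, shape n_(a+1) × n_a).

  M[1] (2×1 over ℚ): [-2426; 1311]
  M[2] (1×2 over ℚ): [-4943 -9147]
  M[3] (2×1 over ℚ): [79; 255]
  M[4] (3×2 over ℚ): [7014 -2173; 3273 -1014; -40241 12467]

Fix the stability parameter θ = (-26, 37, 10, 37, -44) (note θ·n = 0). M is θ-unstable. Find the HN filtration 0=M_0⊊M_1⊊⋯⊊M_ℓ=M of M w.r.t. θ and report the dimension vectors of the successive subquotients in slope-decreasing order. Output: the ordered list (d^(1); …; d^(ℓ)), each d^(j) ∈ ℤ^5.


Interval decomposition of M: I[1,5], I[2,2], I[4,5], I[5,5].
HN type (ℓ=5): μ^(1)=37; μ^(2)=10; μ^(3)=-7/2; μ^(4)=-26; μ^(5)=-44

((0, 1, 0, 0, 0); (0, 1, 1, 1, 1); (0, 0, 0, 1, 1); (1, 0, 0, 0, 0); (0, 0, 0, 0, 1))


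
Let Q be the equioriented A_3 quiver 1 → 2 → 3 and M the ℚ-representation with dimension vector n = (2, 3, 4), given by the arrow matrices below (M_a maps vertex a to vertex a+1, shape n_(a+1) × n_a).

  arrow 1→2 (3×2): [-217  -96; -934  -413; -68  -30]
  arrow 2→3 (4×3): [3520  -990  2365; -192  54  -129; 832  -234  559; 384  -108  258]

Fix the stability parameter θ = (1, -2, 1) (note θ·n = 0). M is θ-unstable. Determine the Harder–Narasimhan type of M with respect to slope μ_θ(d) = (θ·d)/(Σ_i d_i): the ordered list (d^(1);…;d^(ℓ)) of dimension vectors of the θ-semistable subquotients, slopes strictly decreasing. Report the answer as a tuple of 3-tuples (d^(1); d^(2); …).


Barcode: M ≅ I[1,2]^2, I[2,3], I[3,3]^3. HN layers by μ_θ (3 steps, strictly decreasing):
  μ^(1)=1; μ^(2)=-1/2; μ^(3)=-2

((0, 0, 4); (2, 2, 0); (0, 1, 0))
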